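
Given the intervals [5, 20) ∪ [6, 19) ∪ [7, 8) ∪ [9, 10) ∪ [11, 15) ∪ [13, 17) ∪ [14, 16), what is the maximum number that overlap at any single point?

At 14, 5 of the intervals are simultaneously active.
No point has more.

5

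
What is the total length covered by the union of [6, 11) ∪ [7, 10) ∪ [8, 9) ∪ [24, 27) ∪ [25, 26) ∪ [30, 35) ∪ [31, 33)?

13

Merged: [6, 11), [24, 27), [30, 35).
Lengths: 5 + 3 + 5 = 13.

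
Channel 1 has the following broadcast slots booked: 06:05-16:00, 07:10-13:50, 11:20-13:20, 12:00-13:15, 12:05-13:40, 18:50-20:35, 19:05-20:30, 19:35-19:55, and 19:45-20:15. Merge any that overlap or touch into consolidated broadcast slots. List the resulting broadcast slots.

07:10–13:50 overlaps/touches 06:05–16:00 → extend to 06:05–16:00.
11:20–13:20 overlaps/touches 06:05–16:00 → extend to 06:05–16:00.
12:00–13:15 overlaps/touches 06:05–16:00 → extend to 06:05–16:00.
12:05–13:40 overlaps/touches 06:05–16:00 → extend to 06:05–16:00.
18:50–20:35 is disjoint → start new block.
19:05–20:30 overlaps/touches 18:50–20:35 → extend to 18:50–20:35.
19:35–19:55 overlaps/touches 18:50–20:35 → extend to 18:50–20:35.
19:45–20:15 overlaps/touches 18:50–20:35 → extend to 18:50–20:35.

06:05–16:00, 18:50–20:35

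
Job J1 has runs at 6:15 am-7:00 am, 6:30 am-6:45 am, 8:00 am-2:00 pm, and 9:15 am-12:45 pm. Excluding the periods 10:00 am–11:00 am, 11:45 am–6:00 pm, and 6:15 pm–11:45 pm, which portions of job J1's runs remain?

Merge the first list: 6:15 am-7:00 am, 8:00 am-2:00 pm.
6:15 am-7:00 am: nothing removed.
8:00 am-2:00 pm \ B = 8:00 am-10:00 am, 11:00 am-11:45 am.

6:15 am-7:00 am, 8:00 am-10:00 am, 11:00 am-11:45 am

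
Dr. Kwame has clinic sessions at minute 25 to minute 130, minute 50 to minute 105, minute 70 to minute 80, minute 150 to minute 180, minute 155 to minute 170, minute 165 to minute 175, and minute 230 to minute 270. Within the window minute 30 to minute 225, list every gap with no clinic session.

minute 130 to minute 150, minute 180 to minute 225

The merged coverage is minute 25 to minute 130, minute 150 to minute 180, minute 230 to minute 270.
Complement within minute 30 to minute 225: minute 130 to minute 150, minute 180 to minute 225.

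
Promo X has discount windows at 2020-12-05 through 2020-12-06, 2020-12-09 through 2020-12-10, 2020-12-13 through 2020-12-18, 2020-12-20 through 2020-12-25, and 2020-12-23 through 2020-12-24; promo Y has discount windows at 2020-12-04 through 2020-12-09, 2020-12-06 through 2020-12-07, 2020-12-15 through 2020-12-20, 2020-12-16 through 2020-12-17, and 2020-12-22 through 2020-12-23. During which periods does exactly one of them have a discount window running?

2020-12-04 through 2020-12-04, 2020-12-07 through 2020-12-08, 2020-12-10 through 2020-12-10, 2020-12-13 through 2020-12-14, 2020-12-19 through 2020-12-19, 2020-12-21 through 2020-12-21, 2020-12-24 through 2020-12-25

Merge the first list: 2020-12-05 through 2020-12-06, 2020-12-09 through 2020-12-10, 2020-12-13 through 2020-12-18, 2020-12-20 through 2020-12-25.
Merge the second list: 2020-12-04 through 2020-12-09, 2020-12-15 through 2020-12-20, 2020-12-22 through 2020-12-23.
A but not B: 2020-12-10 through 2020-12-10, 2020-12-13 through 2020-12-14, 2020-12-21 through 2020-12-21, 2020-12-24 through 2020-12-25.
B but not A: 2020-12-04 through 2020-12-04, 2020-12-07 through 2020-12-08, 2020-12-19 through 2020-12-19.
Combining gives A △ B.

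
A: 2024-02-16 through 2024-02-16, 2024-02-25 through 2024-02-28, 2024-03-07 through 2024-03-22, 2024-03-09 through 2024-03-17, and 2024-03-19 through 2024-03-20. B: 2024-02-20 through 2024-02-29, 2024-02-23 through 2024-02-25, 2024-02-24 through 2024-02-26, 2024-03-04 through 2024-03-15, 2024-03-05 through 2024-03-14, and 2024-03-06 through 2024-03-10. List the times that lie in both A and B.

2024-02-25 through 2024-02-28, 2024-03-07 through 2024-03-15

First set merges to 2024-02-16 through 2024-02-16, 2024-02-25 through 2024-02-28, 2024-03-07 through 2024-03-22.
Second set merges to 2024-02-20 through 2024-02-29, 2024-03-04 through 2024-03-15.
2024-02-16 through 2024-02-16 falls entirely outside B.
2024-02-25 through 2024-02-28 overlaps B on 2024-02-25 through 2024-02-28.
2024-03-07 through 2024-03-22 overlaps B on 2024-03-07 through 2024-03-15.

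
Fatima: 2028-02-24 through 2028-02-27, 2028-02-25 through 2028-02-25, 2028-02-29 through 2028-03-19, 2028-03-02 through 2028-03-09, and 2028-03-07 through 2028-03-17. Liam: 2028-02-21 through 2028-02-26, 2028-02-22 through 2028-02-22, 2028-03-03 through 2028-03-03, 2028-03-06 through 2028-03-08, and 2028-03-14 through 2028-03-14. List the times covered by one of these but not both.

2028-02-21 through 2028-02-23, 2028-02-27 through 2028-02-27, 2028-02-29 through 2028-03-02, 2028-03-04 through 2028-03-05, 2028-03-09 through 2028-03-13, 2028-03-15 through 2028-03-19

First set merges to 2028-02-24 through 2028-02-27, 2028-02-29 through 2028-03-19.
Second set merges to 2028-02-21 through 2028-02-26, 2028-03-03 through 2028-03-03, 2028-03-06 through 2028-03-08, 2028-03-14 through 2028-03-14.
Only in the first: 2028-02-27 through 2028-02-27, 2028-02-29 through 2028-03-02, 2028-03-04 through 2028-03-05, 2028-03-09 through 2028-03-13, 2028-03-15 through 2028-03-19.
Only in the second: 2028-02-21 through 2028-02-23.
Together these are the periods covered by exactly one.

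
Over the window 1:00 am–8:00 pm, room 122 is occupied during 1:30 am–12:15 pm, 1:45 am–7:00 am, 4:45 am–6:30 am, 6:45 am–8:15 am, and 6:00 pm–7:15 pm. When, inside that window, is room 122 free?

1:00 am–1:30 am, 12:15 pm–6:00 pm, 7:15 pm–8:00 pm

After merging, the occupied span is 1:30 am–12:15 pm, 6:00 pm–7:15 pm.
Uncovered inside 1:00 am–8:00 pm: 1:00 am–1:30 am, 12:15 pm–6:00 pm, 7:15 pm–8:00 pm.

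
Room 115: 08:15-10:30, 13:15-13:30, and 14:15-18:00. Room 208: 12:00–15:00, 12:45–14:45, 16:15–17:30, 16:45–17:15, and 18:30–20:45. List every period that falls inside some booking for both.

13:15–13:30, 14:15–15:00, 16:15–17:30

Merge the second list: 12:00–15:00, 16:15–17:30, 18:30–20:45.
08:15–10:30: no overlap with the second set.
13:15–13:30 meets the second set on 13:15–13:30.
14:15–18:00 meets the second set on 14:15–15:00, 16:15–17:30.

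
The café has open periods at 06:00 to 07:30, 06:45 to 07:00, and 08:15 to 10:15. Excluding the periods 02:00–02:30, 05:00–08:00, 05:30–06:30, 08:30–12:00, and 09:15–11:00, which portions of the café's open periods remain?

A, merged: 06:00-07:30, 08:15-10:15.
B, merged: 02:00-02:30, 05:00-08:00, 08:30-12:00.
06:00-07:30 lies entirely inside B → drops out.
08:15-10:15 with B removed leaves 08:15-08:30.

08:15-08:30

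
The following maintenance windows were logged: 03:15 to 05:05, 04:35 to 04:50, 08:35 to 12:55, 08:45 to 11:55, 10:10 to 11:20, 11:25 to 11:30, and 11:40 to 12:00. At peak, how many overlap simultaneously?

At 10:10, 3 of the intervals are simultaneously active.
No point has more.

3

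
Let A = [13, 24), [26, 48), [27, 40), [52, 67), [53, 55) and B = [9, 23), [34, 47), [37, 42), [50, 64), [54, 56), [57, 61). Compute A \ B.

[23, 24) ∪ [26, 34) ∪ [47, 48) ∪ [64, 67)

Merge the first list: [13, 24), [26, 48), [52, 67).
Merge the second list: [9, 23), [34, 47), [50, 64).
[13, 24) \ B = [23, 24).
[26, 48) \ B = [26, 34), [47, 48).
[52, 67) \ B = [64, 67).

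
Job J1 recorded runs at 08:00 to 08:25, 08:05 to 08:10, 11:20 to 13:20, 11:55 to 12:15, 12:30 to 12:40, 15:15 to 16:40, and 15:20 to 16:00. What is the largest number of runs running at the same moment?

2

At 08:05, 2 of the intervals are simultaneously active.
No point has more.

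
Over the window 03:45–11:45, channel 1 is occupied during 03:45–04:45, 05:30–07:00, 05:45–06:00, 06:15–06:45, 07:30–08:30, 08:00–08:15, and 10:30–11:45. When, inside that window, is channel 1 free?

The merged coverage is 03:45–04:45, 05:30–07:00, 07:30–08:30, 10:30–11:45.
Uncovered inside 03:45–11:45: 04:45–05:30, 07:00–07:30, 08:30–10:30.

04:45–05:30, 07:00–07:30, 08:30–10:30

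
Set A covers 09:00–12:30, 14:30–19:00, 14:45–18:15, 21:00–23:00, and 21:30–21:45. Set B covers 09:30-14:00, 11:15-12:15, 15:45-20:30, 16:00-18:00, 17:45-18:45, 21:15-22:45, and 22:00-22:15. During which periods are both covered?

09:30–12:30, 15:45–19:00, 21:15–22:45

First set merges to 09:00–12:30, 14:30–19:00, 21:00–23:00.
Second set merges to 09:30–14:00, 15:45–20:30, 21:15–22:45.
09:00–12:30 meets the second set on 09:30–12:30.
14:30–19:00 meets the second set on 15:45–19:00.
21:00–23:00 meets the second set on 21:15–22:45.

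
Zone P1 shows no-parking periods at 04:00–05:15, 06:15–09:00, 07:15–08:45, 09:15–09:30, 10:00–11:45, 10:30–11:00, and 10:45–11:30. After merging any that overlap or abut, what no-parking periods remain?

06:15-09:00 is disjoint → start new block.
07:15-08:45 overlaps/touches 06:15-09:00 → extend to 06:15-09:00.
09:15-09:30 is disjoint → start new block.
10:00-11:45 is disjoint → start new block.
10:30-11:00 overlaps/touches 10:00-11:45 → extend to 10:00-11:45.
10:45-11:30 overlaps/touches 10:00-11:45 → extend to 10:00-11:45.

04:00-05:15, 06:15-09:00, 09:15-09:30, 10:00-11:45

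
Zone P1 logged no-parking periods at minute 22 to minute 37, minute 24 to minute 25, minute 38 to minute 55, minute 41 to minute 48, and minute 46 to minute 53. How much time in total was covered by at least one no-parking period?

Merged: minute 22 to minute 37, minute 38 to minute 55.
Lengths: 15 minutes + 17 minutes = 32 minutes.

32 minutes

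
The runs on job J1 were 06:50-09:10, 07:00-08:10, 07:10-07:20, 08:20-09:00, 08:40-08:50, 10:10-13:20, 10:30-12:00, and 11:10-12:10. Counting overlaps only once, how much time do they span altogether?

5 h 30 min

Merged: 06:50-09:10, 10:10-13:20.
Lengths: 2 h 20 min + 3 h 10 min = 5 h 30 min.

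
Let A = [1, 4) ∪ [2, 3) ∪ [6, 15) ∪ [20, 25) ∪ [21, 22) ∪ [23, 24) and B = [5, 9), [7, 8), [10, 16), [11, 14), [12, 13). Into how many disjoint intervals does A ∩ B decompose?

Merge the first list: [1, 4), [6, 15), [20, 25).
Merge the second list: [5, 9), [10, 16).
A ∩ B = [6, 9), [10, 15).
That is 2 disjoint pieces.

2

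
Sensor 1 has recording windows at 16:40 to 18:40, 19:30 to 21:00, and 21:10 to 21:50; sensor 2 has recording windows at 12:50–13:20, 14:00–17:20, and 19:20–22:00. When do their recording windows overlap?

16:40–17:20, 19:30–21:00, 21:10–21:50

16:40–18:40 ∩ B → 16:40–17:20.
19:30–21:00 ∩ B → 19:30–21:00.
21:10–21:50 ∩ B → 21:10–21:50.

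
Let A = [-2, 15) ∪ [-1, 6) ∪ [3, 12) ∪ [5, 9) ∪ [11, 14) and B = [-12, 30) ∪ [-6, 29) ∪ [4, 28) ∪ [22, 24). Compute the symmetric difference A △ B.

[-12, -2) ∪ [15, 30)

Merge the first list: [-2, 15).
Merge the second list: [-12, 30).
A \ B = none.
B \ A = [-12, -2), [15, 30).
Union of the two gives the symmetric difference.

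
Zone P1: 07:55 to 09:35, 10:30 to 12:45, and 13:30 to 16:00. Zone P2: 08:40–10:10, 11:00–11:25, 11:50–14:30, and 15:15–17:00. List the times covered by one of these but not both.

A \ B = 07:55–08:40, 10:30–11:00, 11:25–11:50, 14:30–15:15.
B \ A = 09:35–10:10, 12:45–13:30, 16:00–17:00.
Union of the two gives the symmetric difference.

07:55–08:40, 09:35–10:10, 10:30–11:00, 11:25–11:50, 12:45–13:30, 14:30–15:15, 16:00–17:00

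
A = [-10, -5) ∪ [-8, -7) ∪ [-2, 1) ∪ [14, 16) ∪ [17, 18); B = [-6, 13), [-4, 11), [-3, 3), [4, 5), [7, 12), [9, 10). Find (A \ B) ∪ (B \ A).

[-10, -6) ∪ [-5, -2) ∪ [1, 13) ∪ [14, 16) ∪ [17, 18)

Merge the first list: [-10, -5), [-2, 1), [14, 16), [17, 18).
Merge the second list: [-6, 13).
A but not B: [-10, -6), [14, 16), [17, 18).
B but not A: [-5, -2), [1, 13).
Combining gives A △ B.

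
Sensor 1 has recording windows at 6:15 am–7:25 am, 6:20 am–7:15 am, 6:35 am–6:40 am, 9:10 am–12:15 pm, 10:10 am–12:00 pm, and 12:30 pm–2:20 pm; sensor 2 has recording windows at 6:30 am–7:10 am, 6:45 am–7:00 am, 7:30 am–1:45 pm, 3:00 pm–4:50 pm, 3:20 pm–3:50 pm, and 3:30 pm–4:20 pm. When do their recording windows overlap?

6:30 am–7:10 am, 9:10 am–12:15 pm, 12:30 pm–1:45 pm

A, merged: 6:15 am–7:25 am, 9:10 am–12:15 pm, 12:30 pm–2:20 pm.
B, merged: 6:30 am–7:10 am, 7:30 am–1:45 pm, 3:00 pm–4:50 pm.
6:15 am–7:25 am overlaps B on 6:30 am–7:10 am.
9:10 am–12:15 pm overlaps B on 9:10 am–12:15 pm.
12:30 pm–2:20 pm overlaps B on 12:30 pm–1:45 pm.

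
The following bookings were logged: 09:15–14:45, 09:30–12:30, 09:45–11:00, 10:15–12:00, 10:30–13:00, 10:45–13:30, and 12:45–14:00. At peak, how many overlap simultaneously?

Walk the sorted start/end points keeping a running depth.
The depth first hits 6 at 10:45.

6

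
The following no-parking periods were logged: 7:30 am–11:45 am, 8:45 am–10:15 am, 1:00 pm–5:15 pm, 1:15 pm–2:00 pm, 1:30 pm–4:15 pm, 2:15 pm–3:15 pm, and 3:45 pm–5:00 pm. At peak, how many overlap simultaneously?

Sweep endpoints in order; track running count of active intervals.
Peak of 3 reached at 1:30 pm.

3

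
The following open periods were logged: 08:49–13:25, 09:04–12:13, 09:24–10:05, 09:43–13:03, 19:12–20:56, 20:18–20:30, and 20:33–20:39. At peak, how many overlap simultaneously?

4

Walk the sorted start/end points keeping a running depth.
The depth first hits 4 at 09:43.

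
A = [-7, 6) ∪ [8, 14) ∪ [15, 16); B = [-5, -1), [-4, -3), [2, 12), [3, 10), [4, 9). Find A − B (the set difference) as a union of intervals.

B, merged: [-5, -1), [2, 12).
[-7, 6) minus B → [-7, -5), [-1, 2).
[8, 14) minus B → [12, 14).
[15, 16): no B overlap → unchanged.

[-7, -5) ∪ [-1, 2) ∪ [12, 14) ∪ [15, 16)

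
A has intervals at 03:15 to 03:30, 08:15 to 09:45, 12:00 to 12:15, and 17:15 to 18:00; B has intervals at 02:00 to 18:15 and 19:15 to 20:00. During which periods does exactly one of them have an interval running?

A but not B: none.
B but not A: 02:00–03:15, 03:30–08:15, 09:45–12:00, 12:15–17:15, 18:00–18:15, 19:15–20:00.
Combining gives A △ B.

02:00–03:15, 03:30–08:15, 09:45–12:00, 12:15–17:15, 18:00–18:15, 19:15–20:00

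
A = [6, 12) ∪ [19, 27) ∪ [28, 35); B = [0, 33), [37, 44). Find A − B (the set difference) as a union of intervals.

[33, 35)

[6, 12) lies entirely inside B → drops out.
[19, 27) lies entirely inside B → drops out.
[28, 35) with B removed leaves [33, 35).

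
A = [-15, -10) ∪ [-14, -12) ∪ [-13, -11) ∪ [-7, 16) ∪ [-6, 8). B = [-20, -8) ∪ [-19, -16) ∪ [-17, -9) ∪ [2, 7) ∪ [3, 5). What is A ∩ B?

[-15, -10) ∪ [2, 7)

A, merged: [-15, -10), [-7, 16).
B, merged: [-20, -8), [2, 7).
[-15, -10) meets the second set on [-15, -10).
[-7, 16) meets the second set on [2, 7).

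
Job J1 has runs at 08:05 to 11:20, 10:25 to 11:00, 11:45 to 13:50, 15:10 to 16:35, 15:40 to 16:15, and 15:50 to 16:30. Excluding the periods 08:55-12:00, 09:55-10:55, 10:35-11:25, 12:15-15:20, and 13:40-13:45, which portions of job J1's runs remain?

08:05–08:55, 12:00–12:15, 15:20–16:35

A, merged: 08:05–11:20, 11:45–13:50, 15:10–16:35.
B, merged: 08:55–12:00, 12:15–15:20.
08:05–11:20 with B removed leaves 08:05–08:55.
11:45–13:50 with B removed leaves 12:00–12:15.
15:10–16:35 with B removed leaves 15:20–16:35.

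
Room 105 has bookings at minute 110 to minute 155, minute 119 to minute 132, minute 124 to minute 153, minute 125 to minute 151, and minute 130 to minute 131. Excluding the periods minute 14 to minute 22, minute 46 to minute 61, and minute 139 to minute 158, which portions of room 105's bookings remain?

minute 110 to minute 139

First set merges to minute 110 to minute 155.
minute 110 to minute 155 with B removed leaves minute 110 to minute 139.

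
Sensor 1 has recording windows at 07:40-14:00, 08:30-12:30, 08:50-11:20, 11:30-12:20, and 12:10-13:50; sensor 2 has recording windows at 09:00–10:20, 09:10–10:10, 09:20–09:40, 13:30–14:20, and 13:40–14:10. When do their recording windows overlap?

09:00–10:20, 13:30–14:00

Merge the first list: 07:40–14:00.
Merge the second list: 09:00–10:20, 13:30–14:20.
07:40–14:00 ∩ B → 09:00–10:20, 13:30–14:00.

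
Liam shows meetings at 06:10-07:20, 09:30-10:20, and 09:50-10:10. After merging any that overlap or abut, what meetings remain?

09:30–10:20 is disjoint → start new block.
09:50–10:10 overlaps/touches 09:30–10:20 → extend to 09:30–10:20.

06:10–07:20, 09:30–10:20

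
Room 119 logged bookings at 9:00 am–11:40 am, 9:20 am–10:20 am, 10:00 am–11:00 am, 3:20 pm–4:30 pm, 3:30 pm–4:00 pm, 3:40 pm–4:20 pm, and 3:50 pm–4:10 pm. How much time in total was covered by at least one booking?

3 h 50 min

Merged: 9:00 am–11:40 am, 3:20 pm–4:30 pm.
Lengths: 2 h 40 min + 1 h 10 min = 3 h 50 min.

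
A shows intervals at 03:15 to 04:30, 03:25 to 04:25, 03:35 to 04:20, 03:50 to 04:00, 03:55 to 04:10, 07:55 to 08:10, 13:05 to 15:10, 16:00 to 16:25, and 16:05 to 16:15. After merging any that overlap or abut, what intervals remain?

03:25–04:25 overlaps/touches 03:15–04:30 → extend to 03:15–04:30.
03:35–04:20 overlaps/touches 03:15–04:30 → extend to 03:15–04:30.
03:50–04:00 overlaps/touches 03:15–04:30 → extend to 03:15–04:30.
03:55–04:10 overlaps/touches 03:15–04:30 → extend to 03:15–04:30.
07:55–08:10 is disjoint → start new block.
13:05–15:10 is disjoint → start new block.
16:00–16:25 is disjoint → start new block.
16:05–16:15 overlaps/touches 16:00–16:25 → extend to 16:00–16:25.

03:15–04:30, 07:55–08:10, 13:05–15:10, 16:00–16:25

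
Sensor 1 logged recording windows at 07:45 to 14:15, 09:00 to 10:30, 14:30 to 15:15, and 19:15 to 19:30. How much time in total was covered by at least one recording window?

Merged: 07:45–14:15, 14:30–15:15, 19:15–19:30.
Lengths: 6 h 30 min + 45 min + 15 min = 7 h 30 min.

7 h 30 min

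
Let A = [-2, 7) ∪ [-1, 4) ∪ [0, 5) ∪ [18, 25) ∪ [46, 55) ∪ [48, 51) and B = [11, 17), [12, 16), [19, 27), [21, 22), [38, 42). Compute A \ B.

First set merges to [-2, 7), [18, 25), [46, 55).
Second set merges to [11, 17), [19, 27), [38, 42).
[-2, 7) is untouched.
[18, 25) with B removed leaves [18, 19).
[46, 55) is untouched.

[-2, 7) ∪ [18, 19) ∪ [46, 55)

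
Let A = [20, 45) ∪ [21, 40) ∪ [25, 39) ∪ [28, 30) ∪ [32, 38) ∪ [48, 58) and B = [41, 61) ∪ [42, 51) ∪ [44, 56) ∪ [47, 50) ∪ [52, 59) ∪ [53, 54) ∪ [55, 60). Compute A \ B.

[20, 41)

A, merged: [20, 45), [48, 58).
B, merged: [41, 61).
[20, 45) \ B = [20, 41).
[48, 58): entirely removed.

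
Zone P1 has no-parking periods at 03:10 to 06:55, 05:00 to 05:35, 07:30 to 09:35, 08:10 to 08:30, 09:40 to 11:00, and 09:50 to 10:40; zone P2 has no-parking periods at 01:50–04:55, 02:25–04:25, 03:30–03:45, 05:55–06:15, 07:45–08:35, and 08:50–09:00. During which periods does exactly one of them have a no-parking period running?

01:50–03:10, 04:55–05:55, 06:15–06:55, 07:30–07:45, 08:35–08:50, 09:00–09:35, 09:40–11:00

A, merged: 03:10–06:55, 07:30–09:35, 09:40–11:00.
B, merged: 01:50–04:55, 05:55–06:15, 07:45–08:35, 08:50–09:00.
A \ B = 04:55–05:55, 06:15–06:55, 07:30–07:45, 08:35–08:50, 09:00–09:35, 09:40–11:00.
B \ A = 01:50–03:10.
Union of the two gives the symmetric difference.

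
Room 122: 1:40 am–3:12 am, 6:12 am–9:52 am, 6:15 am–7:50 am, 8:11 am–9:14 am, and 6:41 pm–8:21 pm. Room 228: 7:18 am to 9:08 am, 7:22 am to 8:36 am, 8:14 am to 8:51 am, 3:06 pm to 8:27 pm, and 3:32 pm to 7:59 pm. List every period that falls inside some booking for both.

7:18 am-9:08 am, 6:41 pm-8:21 pm

A, merged: 1:40 am-3:12 am, 6:12 am-9:52 am, 6:41 pm-8:21 pm.
B, merged: 7:18 am-9:08 am, 3:06 pm-8:27 pm.
1:40 am-3:12 am falls entirely outside B.
6:12 am-9:52 am overlaps B on 7:18 am-9:08 am.
6:41 pm-8:21 pm overlaps B on 6:41 pm-8:21 pm.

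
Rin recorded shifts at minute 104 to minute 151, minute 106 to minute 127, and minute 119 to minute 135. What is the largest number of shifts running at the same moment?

Sweep endpoints in order; track running count of active intervals.
Peak of 3 reached at minute 119.

3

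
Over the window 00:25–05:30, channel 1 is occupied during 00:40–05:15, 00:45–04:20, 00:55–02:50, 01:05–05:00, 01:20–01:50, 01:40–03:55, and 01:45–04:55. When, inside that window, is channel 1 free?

00:25–00:40, 05:15–05:30

The merged coverage is 00:40–05:15.
Complement within 00:25–05:30: 00:25–00:40, 05:15–05:30.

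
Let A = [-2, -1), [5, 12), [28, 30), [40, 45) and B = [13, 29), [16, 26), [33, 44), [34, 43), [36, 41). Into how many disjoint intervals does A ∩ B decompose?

2

Merge the second list: [13, 29), [33, 44).
A ∩ B = [28, 29), [40, 44).
That is 2 disjoint pieces.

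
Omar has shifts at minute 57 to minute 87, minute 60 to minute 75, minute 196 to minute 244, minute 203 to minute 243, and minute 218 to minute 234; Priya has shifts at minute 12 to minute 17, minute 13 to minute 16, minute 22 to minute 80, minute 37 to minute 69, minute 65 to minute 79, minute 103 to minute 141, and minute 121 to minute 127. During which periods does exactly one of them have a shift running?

minute 12 to minute 17, minute 22 to minute 57, minute 80 to minute 87, minute 103 to minute 141, minute 196 to minute 244

First set merges to minute 57 to minute 87, minute 196 to minute 244.
Second set merges to minute 12 to minute 17, minute 22 to minute 80, minute 103 to minute 141.
A but not B: minute 80 to minute 87, minute 196 to minute 244.
B but not A: minute 12 to minute 17, minute 22 to minute 57, minute 103 to minute 141.
Combining gives A △ B.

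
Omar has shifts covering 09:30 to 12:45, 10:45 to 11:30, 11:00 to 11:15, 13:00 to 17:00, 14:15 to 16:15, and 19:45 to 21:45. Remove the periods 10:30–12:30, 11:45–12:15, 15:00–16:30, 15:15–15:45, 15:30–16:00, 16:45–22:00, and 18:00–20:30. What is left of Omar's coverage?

A, merged: 09:30-12:45, 13:00-17:00, 19:45-21:45.
B, merged: 10:30-12:30, 15:00-16:30, 16:45-22:00.
09:30-12:45 with B removed leaves 09:30-10:30, 12:30-12:45.
13:00-17:00 with B removed leaves 13:00-15:00, 16:30-16:45.
19:45-21:45 lies entirely inside B → drops out.

09:30-10:30, 12:30-12:45, 13:00-15:00, 16:30-16:45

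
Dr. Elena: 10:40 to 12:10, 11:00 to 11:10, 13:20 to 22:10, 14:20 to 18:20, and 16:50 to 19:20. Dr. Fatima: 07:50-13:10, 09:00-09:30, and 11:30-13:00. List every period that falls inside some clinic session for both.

First set merges to 10:40–12:10, 13:20–22:10.
Second set merges to 07:50–13:10.
10:40–12:10 meets the second set on 10:40–12:10.
13:20–22:10: no overlap with the second set.

10:40–12:10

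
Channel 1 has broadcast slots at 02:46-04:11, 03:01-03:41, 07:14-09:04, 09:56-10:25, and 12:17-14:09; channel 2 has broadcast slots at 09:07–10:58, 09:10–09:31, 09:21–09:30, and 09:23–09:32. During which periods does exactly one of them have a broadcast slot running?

First set merges to 02:46–04:11, 07:14–09:04, 09:56–10:25, 12:17–14:09.
Second set merges to 09:07–10:58.
Only in the first: 02:46–04:11, 07:14–09:04, 12:17–14:09.
Only in the second: 09:07–09:56, 10:25–10:58.
Together these are the periods covered by exactly one.

02:46–04:11, 07:14–09:04, 09:07–09:56, 10:25–10:58, 12:17–14:09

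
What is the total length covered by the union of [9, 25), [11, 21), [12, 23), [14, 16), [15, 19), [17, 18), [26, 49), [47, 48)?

39

Merged: [9, 25), [26, 49).
Lengths: 16 + 23 = 39.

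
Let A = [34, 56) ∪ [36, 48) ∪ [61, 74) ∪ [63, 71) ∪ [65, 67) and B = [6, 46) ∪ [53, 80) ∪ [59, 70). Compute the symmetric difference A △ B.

[6, 34) ∪ [46, 53) ∪ [56, 61) ∪ [74, 80)

First set merges to [34, 56), [61, 74).
Second set merges to [6, 46), [53, 80).
A but not B: [46, 53).
B but not A: [6, 34), [56, 61), [74, 80).
Combining gives A △ B.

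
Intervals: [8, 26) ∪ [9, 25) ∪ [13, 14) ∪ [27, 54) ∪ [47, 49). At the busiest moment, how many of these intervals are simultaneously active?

3

Walk the sorted start/end points keeping a running depth.
The depth first hits 3 at 13.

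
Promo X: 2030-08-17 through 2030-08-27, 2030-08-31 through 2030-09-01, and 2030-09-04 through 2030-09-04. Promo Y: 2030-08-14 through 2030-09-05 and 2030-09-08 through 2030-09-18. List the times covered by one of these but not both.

2030-08-14 through 2030-08-16, 2030-08-28 through 2030-08-30, 2030-09-02 through 2030-09-03, 2030-09-05 through 2030-09-05, 2030-09-08 through 2030-09-18

Only in the first: none.
Only in the second: 2030-08-14 through 2030-08-16, 2030-08-28 through 2030-08-30, 2030-09-02 through 2030-09-03, 2030-09-05 through 2030-09-05, 2030-09-08 through 2030-09-18.
Together these are the periods covered by exactly one.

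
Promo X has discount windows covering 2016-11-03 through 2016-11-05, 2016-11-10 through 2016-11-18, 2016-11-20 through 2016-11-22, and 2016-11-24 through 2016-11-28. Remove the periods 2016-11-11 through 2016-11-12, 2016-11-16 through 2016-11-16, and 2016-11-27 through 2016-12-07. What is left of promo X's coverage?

2016-11-03 through 2016-11-05, 2016-11-10 through 2016-11-10, 2016-11-13 through 2016-11-15, 2016-11-17 through 2016-11-18, 2016-11-20 through 2016-11-22, 2016-11-24 through 2016-11-26

2016-11-03 through 2016-11-05 is untouched.
2016-11-10 through 2016-11-18 with B removed leaves 2016-11-10 through 2016-11-10, 2016-11-13 through 2016-11-15, 2016-11-17 through 2016-11-18.
2016-11-20 through 2016-11-22 is untouched.
2016-11-24 through 2016-11-28 with B removed leaves 2016-11-24 through 2016-11-26.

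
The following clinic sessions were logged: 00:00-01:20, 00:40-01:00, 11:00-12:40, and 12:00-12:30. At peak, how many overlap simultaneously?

2

Sweep endpoints in order; track running count of active intervals.
Peak of 2 reached at 00:40.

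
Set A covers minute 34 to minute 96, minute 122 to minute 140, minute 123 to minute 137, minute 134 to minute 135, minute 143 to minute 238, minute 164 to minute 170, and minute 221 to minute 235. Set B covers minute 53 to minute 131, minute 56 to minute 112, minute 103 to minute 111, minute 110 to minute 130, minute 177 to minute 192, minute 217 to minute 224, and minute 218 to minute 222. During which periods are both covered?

minute 53 to minute 96, minute 122 to minute 131, minute 177 to minute 192, minute 217 to minute 224

A, merged: minute 34 to minute 96, minute 122 to minute 140, minute 143 to minute 238.
B, merged: minute 53 to minute 131, minute 177 to minute 192, minute 217 to minute 224.
minute 34 to minute 96 ∩ B → minute 53 to minute 96.
minute 122 to minute 140 ∩ B → minute 122 to minute 131.
minute 143 to minute 238 ∩ B → minute 177 to minute 192, minute 217 to minute 224.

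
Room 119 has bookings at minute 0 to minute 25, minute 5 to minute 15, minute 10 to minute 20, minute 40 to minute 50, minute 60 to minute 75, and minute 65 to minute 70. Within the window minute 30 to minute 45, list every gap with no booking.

After merging, the occupied span is minute 0 to minute 25, minute 40 to minute 50, minute 60 to minute 75.
Complement within minute 30 to minute 45: minute 30 to minute 40.

minute 30 to minute 40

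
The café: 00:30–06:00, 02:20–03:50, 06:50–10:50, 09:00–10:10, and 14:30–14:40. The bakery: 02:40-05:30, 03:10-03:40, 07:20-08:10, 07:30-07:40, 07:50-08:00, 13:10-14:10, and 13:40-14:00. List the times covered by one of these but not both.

00:30–02:40, 05:30–06:00, 06:50–07:20, 08:10–10:50, 13:10–14:10, 14:30–14:40

First set merges to 00:30–06:00, 06:50–10:50, 14:30–14:40.
Second set merges to 02:40–05:30, 07:20–08:10, 13:10–14:10.
A but not B: 00:30–02:40, 05:30–06:00, 06:50–07:20, 08:10–10:50, 14:30–14:40.
B but not A: 13:10–14:10.
Combining gives A △ B.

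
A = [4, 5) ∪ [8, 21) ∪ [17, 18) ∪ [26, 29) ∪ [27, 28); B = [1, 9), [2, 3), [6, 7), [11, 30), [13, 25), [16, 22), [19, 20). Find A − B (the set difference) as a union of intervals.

[9, 11)

Merge the first list: [4, 5), [8, 21), [26, 29).
Merge the second list: [1, 9), [11, 30).
[4, 5): fully covered by B → removed.
[8, 21) minus B → [9, 11).
[26, 29): fully covered by B → removed.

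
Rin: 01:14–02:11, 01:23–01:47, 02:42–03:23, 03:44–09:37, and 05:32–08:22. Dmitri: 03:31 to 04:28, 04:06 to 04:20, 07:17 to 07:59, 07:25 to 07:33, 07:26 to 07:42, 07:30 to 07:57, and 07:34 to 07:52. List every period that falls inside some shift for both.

03:44–04:28, 07:17–07:59

Merge the first list: 01:14–02:11, 02:42–03:23, 03:44–09:37.
Merge the second list: 03:31–04:28, 07:17–07:59.
01:14–02:11: no overlap with the second set.
02:42–03:23: no overlap with the second set.
03:44–09:37 meets the second set on 03:44–04:28, 07:17–07:59.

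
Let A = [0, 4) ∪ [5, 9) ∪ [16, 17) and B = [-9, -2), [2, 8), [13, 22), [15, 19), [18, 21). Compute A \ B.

[0, 2) ∪ [8, 9)

Second set merges to [-9, -2), [2, 8), [13, 22).
[0, 4) minus B → [0, 2).
[5, 9) minus B → [8, 9).
[16, 17): fully covered by B → removed.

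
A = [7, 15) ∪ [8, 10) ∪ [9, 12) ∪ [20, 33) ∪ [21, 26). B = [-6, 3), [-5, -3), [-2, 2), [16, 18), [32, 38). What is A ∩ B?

Merge the first list: [7, 15), [20, 33).
Merge the second list: [-6, 3), [16, 18), [32, 38).
[7, 15) meets no B interval.
[20, 33) ∩ B → [32, 33).

[32, 33)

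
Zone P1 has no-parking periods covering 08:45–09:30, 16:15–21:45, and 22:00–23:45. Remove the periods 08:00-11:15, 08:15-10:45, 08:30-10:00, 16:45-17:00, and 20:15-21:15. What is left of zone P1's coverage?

Second set merges to 08:00-11:15, 16:45-17:00, 20:15-21:15.
08:45-09:30 lies entirely inside B → drops out.
16:15-21:45 with B removed leaves 16:15-16:45, 17:00-20:15, 21:15-21:45.
22:00-23:45 is untouched.

16:15-16:45, 17:00-20:15, 21:15-21:45, 22:00-23:45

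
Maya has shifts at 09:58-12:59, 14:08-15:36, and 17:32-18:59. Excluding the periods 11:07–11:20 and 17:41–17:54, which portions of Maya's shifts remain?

09:58–11:07, 11:20–12:59, 14:08–15:36, 17:32–17:41, 17:54–18:59

09:58–12:59 with B removed leaves 09:58–11:07, 11:20–12:59.
14:08–15:36 is untouched.
17:32–18:59 with B removed leaves 17:32–17:41, 17:54–18:59.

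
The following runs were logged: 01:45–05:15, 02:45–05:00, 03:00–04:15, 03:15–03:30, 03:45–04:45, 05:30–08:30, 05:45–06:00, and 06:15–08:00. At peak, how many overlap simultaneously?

4

Walk the sorted start/end points keeping a running depth.
The depth first hits 4 at 03:15.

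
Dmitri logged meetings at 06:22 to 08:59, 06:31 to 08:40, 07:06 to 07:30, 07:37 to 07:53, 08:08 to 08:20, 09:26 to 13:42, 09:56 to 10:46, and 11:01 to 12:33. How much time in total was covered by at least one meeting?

6 h 53 min

Merged: 06:22–08:59, 09:26–13:42.
Lengths: 2 h 37 min + 4 h 16 min = 6 h 53 min.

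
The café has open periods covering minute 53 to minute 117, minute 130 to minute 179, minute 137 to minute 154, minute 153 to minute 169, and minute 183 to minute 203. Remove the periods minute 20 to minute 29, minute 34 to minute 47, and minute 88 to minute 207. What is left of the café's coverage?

minute 53 to minute 88

Merge the first list: minute 53 to minute 117, minute 130 to minute 179, minute 183 to minute 203.
minute 53 to minute 117 minus B → minute 53 to minute 88.
minute 130 to minute 179: fully covered by B → removed.
minute 183 to minute 203: fully covered by B → removed.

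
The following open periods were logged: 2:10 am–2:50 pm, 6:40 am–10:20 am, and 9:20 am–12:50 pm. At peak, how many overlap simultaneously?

At 9:20 am, 3 of the intervals are simultaneously active.
No point has more.

3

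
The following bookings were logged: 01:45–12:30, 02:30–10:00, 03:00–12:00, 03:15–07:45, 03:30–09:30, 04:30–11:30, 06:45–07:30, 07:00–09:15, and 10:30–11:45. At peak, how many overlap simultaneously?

8

Sweep endpoints in order; track running count of active intervals.
Peak of 8 reached at 07:00.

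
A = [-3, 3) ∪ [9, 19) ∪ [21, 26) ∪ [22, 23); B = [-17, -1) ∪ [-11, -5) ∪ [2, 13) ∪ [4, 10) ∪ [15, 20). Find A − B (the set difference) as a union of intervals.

[-1, 2) ∪ [13, 15) ∪ [21, 26)

A, merged: [-3, 3), [9, 19), [21, 26).
B, merged: [-17, -1), [2, 13), [15, 20).
[-3, 3) \ B = [-1, 2).
[9, 19) \ B = [13, 15).
[21, 26): nothing removed.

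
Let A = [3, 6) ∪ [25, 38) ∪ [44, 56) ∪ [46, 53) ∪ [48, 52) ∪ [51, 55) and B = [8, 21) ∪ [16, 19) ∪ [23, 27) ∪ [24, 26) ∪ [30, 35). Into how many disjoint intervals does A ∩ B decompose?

2

First set merges to [3, 6), [25, 38), [44, 56).
Second set merges to [8, 21), [23, 27), [30, 35).
A ∩ B = [25, 27), [30, 35).
That is 2 disjoint pieces.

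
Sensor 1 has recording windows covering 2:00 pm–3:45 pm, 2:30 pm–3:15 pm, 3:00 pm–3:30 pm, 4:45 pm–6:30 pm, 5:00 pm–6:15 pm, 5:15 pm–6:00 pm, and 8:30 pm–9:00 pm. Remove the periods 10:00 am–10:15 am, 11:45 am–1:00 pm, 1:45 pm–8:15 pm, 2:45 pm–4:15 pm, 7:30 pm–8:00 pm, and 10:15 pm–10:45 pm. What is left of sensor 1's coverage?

First set merges to 2:00 pm–3:45 pm, 4:45 pm–6:30 pm, 8:30 pm–9:00 pm.
Second set merges to 10:00 am–10:15 am, 11:45 am–1:00 pm, 1:45 pm–8:15 pm, 10:15 pm–10:45 pm.
2:00 pm–3:45 pm: fully covered by B → removed.
4:45 pm–6:30 pm: fully covered by B → removed.
8:30 pm–9:00 pm: no B overlap → unchanged.

8:30 pm–9:00 pm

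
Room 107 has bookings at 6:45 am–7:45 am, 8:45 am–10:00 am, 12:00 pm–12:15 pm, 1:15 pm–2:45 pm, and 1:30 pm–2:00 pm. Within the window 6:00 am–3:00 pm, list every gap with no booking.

After merging, the occupied span is 6:45 am–7:45 am, 8:45 am–10:00 am, 12:00 pm–12:15 pm, 1:15 pm–2:45 pm.
Complement within 6:00 am–3:00 pm: 6:00 am–6:45 am, 7:45 am–8:45 am, 10:00 am–12:00 pm, 12:15 pm–1:15 pm, 2:45 pm–3:00 pm.

6:00 am–6:45 am, 7:45 am–8:45 am, 10:00 am–12:00 pm, 12:15 pm–1:15 pm, 2:45 pm–3:00 pm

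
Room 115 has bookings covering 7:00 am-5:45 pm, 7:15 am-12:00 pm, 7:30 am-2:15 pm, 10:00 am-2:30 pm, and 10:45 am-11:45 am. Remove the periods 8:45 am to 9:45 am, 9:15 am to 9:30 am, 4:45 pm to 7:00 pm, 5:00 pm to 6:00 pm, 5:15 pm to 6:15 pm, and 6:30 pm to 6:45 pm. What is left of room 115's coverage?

7:00 am-8:45 am, 9:45 am-4:45 pm

First set merges to 7:00 am-5:45 pm.
Second set merges to 8:45 am-9:45 am, 4:45 pm-7:00 pm.
7:00 am-5:45 pm \ B = 7:00 am-8:45 am, 9:45 am-4:45 pm.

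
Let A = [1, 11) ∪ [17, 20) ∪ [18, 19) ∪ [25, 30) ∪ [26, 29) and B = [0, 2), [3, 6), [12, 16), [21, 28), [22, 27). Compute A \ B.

[2, 3) ∪ [6, 11) ∪ [17, 20) ∪ [28, 30)

A, merged: [1, 11), [17, 20), [25, 30).
B, merged: [0, 2), [3, 6), [12, 16), [21, 28).
[1, 11) with B removed leaves [2, 3), [6, 11).
[17, 20) is untouched.
[25, 30) with B removed leaves [28, 30).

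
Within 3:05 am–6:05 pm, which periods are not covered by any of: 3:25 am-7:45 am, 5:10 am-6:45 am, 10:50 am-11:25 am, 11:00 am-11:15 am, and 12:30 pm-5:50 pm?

3:05 am-3:25 am, 7:45 am-10:50 am, 11:25 am-12:30 pm, 5:50 pm-6:05 pm

After merging, the occupied span is 3:25 am-7:45 am, 10:50 am-11:25 am, 12:30 pm-5:50 pm.
Uncovered inside 3:05 am-6:05 pm: 3:05 am-3:25 am, 7:45 am-10:50 am, 11:25 am-12:30 pm, 5:50 pm-6:05 pm.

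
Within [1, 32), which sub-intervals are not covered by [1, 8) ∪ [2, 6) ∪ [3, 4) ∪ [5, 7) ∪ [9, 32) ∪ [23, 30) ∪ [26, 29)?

After merging, the occupied span is [1, 8), [9, 32).
Uncovered inside [1, 32): [8, 9).

[8, 9)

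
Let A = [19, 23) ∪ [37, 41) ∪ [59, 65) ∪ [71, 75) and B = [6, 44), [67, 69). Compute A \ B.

[19, 23): fully covered by B → removed.
[37, 41): fully covered by B → removed.
[59, 65): no B overlap → unchanged.
[71, 75): no B overlap → unchanged.

[59, 65) ∪ [71, 75)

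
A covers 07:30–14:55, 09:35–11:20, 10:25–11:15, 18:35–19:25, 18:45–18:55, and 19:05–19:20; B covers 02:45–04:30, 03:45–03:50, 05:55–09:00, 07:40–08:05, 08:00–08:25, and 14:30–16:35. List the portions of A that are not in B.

09:00–14:30, 18:35–19:25

Merge the first list: 07:30–14:55, 18:35–19:25.
Merge the second list: 02:45–04:30, 05:55–09:00, 14:30–16:35.
07:30–14:55 minus B → 09:00–14:30.
18:35–19:25: no B overlap → unchanged.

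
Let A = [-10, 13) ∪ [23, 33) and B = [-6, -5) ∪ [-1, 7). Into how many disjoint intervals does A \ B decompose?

A \ B = [-10, -6), [-5, -1), [7, 13), [23, 33).
That is 4 disjoint pieces.

4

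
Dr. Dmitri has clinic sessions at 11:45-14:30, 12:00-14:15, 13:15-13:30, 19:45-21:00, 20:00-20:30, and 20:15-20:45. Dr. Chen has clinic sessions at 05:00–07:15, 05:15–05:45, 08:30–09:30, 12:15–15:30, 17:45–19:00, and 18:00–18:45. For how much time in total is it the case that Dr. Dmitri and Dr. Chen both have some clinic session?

2 h 15 min

Merge the first list: 11:45–14:30, 19:45–21:00.
Merge the second list: 05:00–07:15, 08:30–09:30, 12:15–15:30, 17:45–19:00.
A ∩ B = 12:15–14:30.
Total: 2 h 15 min.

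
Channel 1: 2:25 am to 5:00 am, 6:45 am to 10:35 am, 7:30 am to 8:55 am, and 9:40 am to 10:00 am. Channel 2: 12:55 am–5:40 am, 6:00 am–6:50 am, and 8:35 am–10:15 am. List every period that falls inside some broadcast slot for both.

Merge the first list: 2:25 am–5:00 am, 6:45 am–10:35 am.
2:25 am–5:00 am overlaps B on 2:25 am–5:00 am.
6:45 am–10:35 am overlaps B on 6:45 am–6:50 am, 8:35 am–10:15 am.

2:25 am–5:00 am, 6:45 am–6:50 am, 8:35 am–10:15 am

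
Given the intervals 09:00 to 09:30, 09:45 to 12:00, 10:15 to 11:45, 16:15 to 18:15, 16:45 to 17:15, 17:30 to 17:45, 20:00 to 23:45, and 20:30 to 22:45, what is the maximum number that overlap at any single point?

2

Sweep endpoints in order; track running count of active intervals.
Peak of 2 reached at 10:15.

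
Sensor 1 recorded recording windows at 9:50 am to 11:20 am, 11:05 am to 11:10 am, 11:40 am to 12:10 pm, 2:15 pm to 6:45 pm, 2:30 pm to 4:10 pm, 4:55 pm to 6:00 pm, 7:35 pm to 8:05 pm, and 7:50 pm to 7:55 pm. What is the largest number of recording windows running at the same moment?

2

Sweep endpoints in order; track running count of active intervals.
Peak of 2 reached at 11:05 am.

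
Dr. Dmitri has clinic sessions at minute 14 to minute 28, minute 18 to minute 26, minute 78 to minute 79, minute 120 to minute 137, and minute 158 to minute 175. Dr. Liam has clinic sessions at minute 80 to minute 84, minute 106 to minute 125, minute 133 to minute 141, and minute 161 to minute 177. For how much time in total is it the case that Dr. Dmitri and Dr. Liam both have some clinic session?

Merge the first list: minute 14 to minute 28, minute 78 to minute 79, minute 120 to minute 137, minute 158 to minute 175.
A ∩ B = minute 120 to minute 125, minute 133 to minute 137, minute 161 to minute 175.
Total: 5 minutes + 4 minutes + 14 minutes = 23 minutes.

23 minutes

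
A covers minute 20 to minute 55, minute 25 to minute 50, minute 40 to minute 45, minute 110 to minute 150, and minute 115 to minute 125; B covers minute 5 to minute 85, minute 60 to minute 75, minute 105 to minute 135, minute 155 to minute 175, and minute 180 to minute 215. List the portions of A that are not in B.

Merge the first list: minute 20 to minute 55, minute 110 to minute 150.
Merge the second list: minute 5 to minute 85, minute 105 to minute 135, minute 155 to minute 175, minute 180 to minute 215.
minute 20 to minute 55: fully covered by B → removed.
minute 110 to minute 150 minus B → minute 135 to minute 150.

minute 135 to minute 150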